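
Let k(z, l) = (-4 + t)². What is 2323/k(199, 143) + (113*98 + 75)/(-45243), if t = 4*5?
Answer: 102245345/11582208 ≈ 8.8278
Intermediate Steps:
t = 20
k(z, l) = 256 (k(z, l) = (-4 + 20)² = 16² = 256)
2323/k(199, 143) + (113*98 + 75)/(-45243) = 2323/256 + (113*98 + 75)/(-45243) = 2323*(1/256) + (11074 + 75)*(-1/45243) = 2323/256 + 11149*(-1/45243) = 2323/256 - 11149/45243 = 102245345/11582208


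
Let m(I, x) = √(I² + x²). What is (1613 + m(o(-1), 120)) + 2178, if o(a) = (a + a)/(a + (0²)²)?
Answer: 3791 + 2*√3601 ≈ 3911.0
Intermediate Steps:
o(a) = 2 (o(a) = (2*a)/(a + 0²) = (2*a)/(a + 0) = (2*a)/a = 2)
(1613 + m(o(-1), 120)) + 2178 = (1613 + √(2² + 120²)) + 2178 = (1613 + √(4 + 14400)) + 2178 = (1613 + √14404) + 2178 = (1613 + 2*√3601) + 2178 = 3791 + 2*√3601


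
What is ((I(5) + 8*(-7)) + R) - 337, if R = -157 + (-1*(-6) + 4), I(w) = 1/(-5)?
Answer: -2701/5 ≈ -540.20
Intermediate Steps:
I(w) = -1/5
R = -147 (R = -157 + (6 + 4) = -157 + 10 = -147)
((I(5) + 8*(-7)) + R) - 337 = ((-1/5 + 8*(-7)) - 147) - 337 = ((-1/5 - 56) - 147) - 337 = (-281/5 - 147) - 337 = -1016/5 - 337 = -2701/5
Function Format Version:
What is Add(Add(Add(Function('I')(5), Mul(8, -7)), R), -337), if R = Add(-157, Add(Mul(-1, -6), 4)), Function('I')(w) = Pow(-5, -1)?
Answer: Rational(-2701, 5) ≈ -540.20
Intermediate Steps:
Function('I')(w) = Rational(-1, 5)
R = -147 (R = Add(-157, Add(6, 4)) = Add(-157, 10) = -147)
Add(Add(Add(Function('I')(5), Mul(8, -7)), R), -337) = Add(Add(Add(Rational(-1, 5), Mul(8, -7)), -147), -337) = Add(Add(Add(Rational(-1, 5), -56), -147), -337) = Add(Add(Rational(-281, 5), -147), -337) = Add(Rational(-1016, 5), -337) = Rational(-2701, 5)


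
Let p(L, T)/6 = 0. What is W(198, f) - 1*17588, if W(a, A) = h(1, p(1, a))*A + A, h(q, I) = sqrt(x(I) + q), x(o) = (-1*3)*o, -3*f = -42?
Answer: -17560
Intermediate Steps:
f = 14 (f = -1/3*(-42) = 14)
p(L, T) = 0 (p(L, T) = 6*0 = 0)
x(o) = -3*o
h(q, I) = sqrt(q - 3*I) (h(q, I) = sqrt(-3*I + q) = sqrt(q - 3*I))
W(a, A) = 2*A (W(a, A) = sqrt(1 - 3*0)*A + A = sqrt(1 + 0)*A + A = sqrt(1)*A + A = 1*A + A = A + A = 2*A)
W(198, f) - 1*17588 = 2*14 - 1*17588 = 28 - 17588 = -17560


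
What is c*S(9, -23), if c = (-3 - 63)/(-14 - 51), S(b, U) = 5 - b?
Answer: -264/65 ≈ -4.0615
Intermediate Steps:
c = 66/65 (c = -66/(-65) = -66*(-1/65) = 66/65 ≈ 1.0154)
c*S(9, -23) = 66*(5 - 1*9)/65 = 66*(5 - 9)/65 = (66/65)*(-4) = -264/65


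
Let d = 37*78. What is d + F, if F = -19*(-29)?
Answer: 3437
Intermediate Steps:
F = 551
d = 2886
d + F = 2886 + 551 = 3437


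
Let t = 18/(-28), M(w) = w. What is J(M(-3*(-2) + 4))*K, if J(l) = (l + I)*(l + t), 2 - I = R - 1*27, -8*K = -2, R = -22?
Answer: 7991/56 ≈ 142.70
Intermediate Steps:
K = ¼ (K = -⅛*(-2) = ¼ ≈ 0.25000)
I = 51 (I = 2 - (-22 - 1*27) = 2 - (-22 - 27) = 2 - 1*(-49) = 2 + 49 = 51)
t = -9/14 (t = 18*(-1/28) = -9/14 ≈ -0.64286)
J(l) = (51 + l)*(-9/14 + l) (J(l) = (l + 51)*(l - 9/14) = (51 + l)*(-9/14 + l))
J(M(-3*(-2) + 4))*K = (-459/14 + (-3*(-2) + 4)² + 705*(-3*(-2) + 4)/14)*(¼) = (-459/14 + (6 + 4)² + 705*(6 + 4)/14)*(¼) = (-459/14 + 10² + (705/14)*10)*(¼) = (-459/14 + 100 + 3525/7)*(¼) = (7991/14)*(¼) = 7991/56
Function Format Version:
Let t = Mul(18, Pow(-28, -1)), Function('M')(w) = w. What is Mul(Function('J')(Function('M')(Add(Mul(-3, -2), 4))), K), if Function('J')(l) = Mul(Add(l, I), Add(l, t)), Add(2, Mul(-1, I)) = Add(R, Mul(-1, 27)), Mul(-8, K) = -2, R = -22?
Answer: Rational(7991, 56) ≈ 142.70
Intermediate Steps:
K = Rational(1, 4) (K = Mul(Rational(-1, 8), -2) = Rational(1, 4) ≈ 0.25000)
I = 51 (I = Add(2, Mul(-1, Add(-22, Mul(-1, 27)))) = Add(2, Mul(-1, Add(-22, -27))) = Add(2, Mul(-1, -49)) = Add(2, 49) = 51)
t = Rational(-9, 14) (t = Mul(18, Rational(-1, 28)) = Rational(-9, 14) ≈ -0.64286)
Function('J')(l) = Mul(Add(51, l), Add(Rational(-9, 14), l)) (Function('J')(l) = Mul(Add(l, 51), Add(l, Rational(-9, 14))) = Mul(Add(51, l), Add(Rational(-9, 14), l)))
Mul(Function('J')(Function('M')(Add(Mul(-3, -2), 4))), K) = Mul(Add(Rational(-459, 14), Pow(Add(Mul(-3, -2), 4), 2), Mul(Rational(705, 14), Add(Mul(-3, -2), 4))), Rational(1, 4)) = Mul(Add(Rational(-459, 14), Pow(Add(6, 4), 2), Mul(Rational(705, 14), Add(6, 4))), Rational(1, 4)) = Mul(Add(Rational(-459, 14), Pow(10, 2), Mul(Rational(705, 14), 10)), Rational(1, 4)) = Mul(Add(Rational(-459, 14), 100, Rational(3525, 7)), Rational(1, 4)) = Mul(Rational(7991, 14), Rational(1, 4)) = Rational(7991, 56)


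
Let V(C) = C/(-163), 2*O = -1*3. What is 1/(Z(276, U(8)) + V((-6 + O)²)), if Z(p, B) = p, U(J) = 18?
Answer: 652/179727 ≈ 0.0036277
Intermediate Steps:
O = -3/2 (O = (-1*3)/2 = (½)*(-3) = -3/2 ≈ -1.5000)
V(C) = -C/163 (V(C) = C*(-1/163) = -C/163)
1/(Z(276, U(8)) + V((-6 + O)²)) = 1/(276 - (-6 - 3/2)²/163) = 1/(276 - (-15/2)²/163) = 1/(276 - 1/163*225/4) = 1/(276 - 225/652) = 1/(179727/652) = 652/179727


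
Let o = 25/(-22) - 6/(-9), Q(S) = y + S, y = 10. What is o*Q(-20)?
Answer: 155/33 ≈ 4.6970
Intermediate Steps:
Q(S) = 10 + S
o = -31/66 (o = 25*(-1/22) - 6*(-⅑) = -25/22 + ⅔ = -31/66 ≈ -0.46970)
o*Q(-20) = -31*(10 - 20)/66 = -31/66*(-10) = 155/33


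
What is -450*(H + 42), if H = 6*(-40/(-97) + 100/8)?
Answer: -5215050/97 ≈ -53763.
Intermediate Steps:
H = 7515/97 (H = 6*(-40*(-1/97) + 100*(⅛)) = 6*(40/97 + 25/2) = 6*(2505/194) = 7515/97 ≈ 77.474)
-450*(H + 42) = -450*(7515/97 + 42) = -450*11589/97 = -5215050/97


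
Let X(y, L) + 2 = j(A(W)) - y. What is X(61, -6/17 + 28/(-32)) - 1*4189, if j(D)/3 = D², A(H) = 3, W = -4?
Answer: -4225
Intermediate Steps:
j(D) = 3*D²
X(y, L) = 25 - y (X(y, L) = -2 + (3*3² - y) = -2 + (3*9 - y) = -2 + (27 - y) = 25 - y)
X(61, -6/17 + 28/(-32)) - 1*4189 = (25 - 1*61) - 1*4189 = (25 - 61) - 4189 = -36 - 4189 = -4225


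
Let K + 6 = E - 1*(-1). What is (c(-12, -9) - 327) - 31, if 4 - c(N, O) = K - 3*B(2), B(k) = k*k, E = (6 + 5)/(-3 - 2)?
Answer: -1674/5 ≈ -334.80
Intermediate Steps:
E = -11/5 (E = 11/(-5) = 11*(-1/5) = -11/5 ≈ -2.2000)
K = -36/5 (K = -6 + (-11/5 - 1*(-1)) = -6 + (-11/5 + 1) = -6 - 6/5 = -36/5 ≈ -7.2000)
B(k) = k**2
c(N, O) = 116/5 (c(N, O) = 4 - (-36/5 - 3*2**2) = 4 - (-36/5 - 3*4) = 4 - (-36/5 - 12) = 4 - 1*(-96/5) = 4 + 96/5 = 116/5)
(c(-12, -9) - 327) - 31 = (116/5 - 327) - 31 = -1519/5 - 31 = -1674/5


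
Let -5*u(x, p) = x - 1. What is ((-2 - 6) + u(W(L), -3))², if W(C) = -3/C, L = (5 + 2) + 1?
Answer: 95481/1600 ≈ 59.676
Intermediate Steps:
L = 8 (L = 7 + 1 = 8)
u(x, p) = ⅕ - x/5 (u(x, p) = -(x - 1)/5 = -(-1 + x)/5 = ⅕ - x/5)
((-2 - 6) + u(W(L), -3))² = ((-2 - 6) + (⅕ - (-3)/(5*8)))² = (-8 + (⅕ - (-3)/(5*8)))² = (-8 + (⅕ - ⅕*(-3/8)))² = (-8 + (⅕ + 3/40))² = (-8 + 11/40)² = (-309/40)² = 95481/1600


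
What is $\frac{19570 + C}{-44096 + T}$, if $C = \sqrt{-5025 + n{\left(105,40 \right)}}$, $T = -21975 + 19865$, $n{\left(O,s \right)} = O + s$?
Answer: $- \frac{9785}{23103} - \frac{2 i \sqrt{305}}{23103} \approx -0.42354 - 0.0015119 i$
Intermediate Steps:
$T = -2110$
$C = 4 i \sqrt{305}$ ($C = \sqrt{-5025 + \left(105 + 40\right)} = \sqrt{-5025 + 145} = \sqrt{-4880} = 4 i \sqrt{305} \approx 69.857 i$)
$\frac{19570 + C}{-44096 + T} = \frac{19570 + 4 i \sqrt{305}}{-44096 - 2110} = \frac{19570 + 4 i \sqrt{305}}{-46206} = \left(19570 + 4 i \sqrt{305}\right) \left(- \frac{1}{46206}\right) = - \frac{9785}{23103} - \frac{2 i \sqrt{305}}{23103}$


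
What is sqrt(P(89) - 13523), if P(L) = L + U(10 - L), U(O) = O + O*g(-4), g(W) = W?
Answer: I*sqrt(13197) ≈ 114.88*I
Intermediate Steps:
U(O) = -3*O (U(O) = O + O*(-4) = O - 4*O = -3*O)
P(L) = -30 + 4*L (P(L) = L - 3*(10 - L) = L + (-30 + 3*L) = -30 + 4*L)
sqrt(P(89) - 13523) = sqrt((-30 + 4*89) - 13523) = sqrt((-30 + 356) - 13523) = sqrt(326 - 13523) = sqrt(-13197) = I*sqrt(13197)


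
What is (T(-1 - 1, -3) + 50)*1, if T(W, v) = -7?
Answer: 43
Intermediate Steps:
(T(-1 - 1, -3) + 50)*1 = (-7 + 50)*1 = 43*1 = 43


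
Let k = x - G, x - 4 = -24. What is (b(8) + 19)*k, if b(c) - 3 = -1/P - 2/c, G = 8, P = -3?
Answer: -1855/3 ≈ -618.33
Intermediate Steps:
x = -20 (x = 4 - 24 = -20)
b(c) = 10/3 - 2/c (b(c) = 3 + (-1/(-3) - 2/c) = 3 + (-1*(-1/3) - 2/c) = 3 + (1/3 - 2/c) = 10/3 - 2/c)
k = -28 (k = -20 - 1*8 = -20 - 8 = -28)
(b(8) + 19)*k = ((10/3 - 2/8) + 19)*(-28) = ((10/3 - 2*1/8) + 19)*(-28) = ((10/3 - 1/4) + 19)*(-28) = (37/12 + 19)*(-28) = (265/12)*(-28) = -1855/3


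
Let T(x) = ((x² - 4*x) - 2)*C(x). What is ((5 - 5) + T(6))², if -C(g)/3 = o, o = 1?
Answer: 900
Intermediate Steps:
C(g) = -3 (C(g) = -3*1 = -3)
T(x) = 6 - 3*x² + 12*x (T(x) = ((x² - 4*x) - 2)*(-3) = (-2 + x² - 4*x)*(-3) = 6 - 3*x² + 12*x)
((5 - 5) + T(6))² = ((5 - 5) + (6 - 3*6² + 12*6))² = (0 + (6 - 3*36 + 72))² = (0 + (6 - 108 + 72))² = (0 - 30)² = (-30)² = 900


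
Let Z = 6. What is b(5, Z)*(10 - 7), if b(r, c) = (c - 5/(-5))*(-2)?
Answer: -42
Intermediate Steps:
b(r, c) = -2 - 2*c (b(r, c) = (c - 5*(-1/5))*(-2) = (c + 1)*(-2) = (1 + c)*(-2) = -2 - 2*c)
b(5, Z)*(10 - 7) = (-2 - 2*6)*(10 - 7) = (-2 - 12)*3 = -14*3 = -42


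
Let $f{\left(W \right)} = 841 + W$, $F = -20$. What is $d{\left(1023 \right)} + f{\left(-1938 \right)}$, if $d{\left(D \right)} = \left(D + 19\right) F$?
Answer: $-21937$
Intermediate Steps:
$d{\left(D \right)} = -380 - 20 D$ ($d{\left(D \right)} = \left(D + 19\right) \left(-20\right) = \left(19 + D\right) \left(-20\right) = -380 - 20 D$)
$d{\left(1023 \right)} + f{\left(-1938 \right)} = \left(-380 - 20460\right) + \left(841 - 1938\right) = \left(-380 - 20460\right) - 1097 = -20840 - 1097 = -21937$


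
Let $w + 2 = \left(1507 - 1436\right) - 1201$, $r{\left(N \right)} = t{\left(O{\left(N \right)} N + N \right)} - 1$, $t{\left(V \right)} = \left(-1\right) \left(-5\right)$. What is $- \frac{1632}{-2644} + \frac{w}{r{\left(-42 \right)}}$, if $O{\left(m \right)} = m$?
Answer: $- \frac{186655}{661} \approx -282.38$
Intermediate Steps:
$t{\left(V \right)} = 5$
$r{\left(N \right)} = 4$ ($r{\left(N \right)} = 5 - 1 = 4$)
$w = -1132$ ($w = -2 + \left(\left(1507 - 1436\right) - 1201\right) = -2 + \left(71 - 1201\right) = -2 - 1130 = -1132$)
$- \frac{1632}{-2644} + \frac{w}{r{\left(-42 \right)}} = - \frac{1632}{-2644} - \frac{1132}{4} = \left(-1632\right) \left(- \frac{1}{2644}\right) - 283 = \frac{408}{661} - 283 = - \frac{186655}{661}$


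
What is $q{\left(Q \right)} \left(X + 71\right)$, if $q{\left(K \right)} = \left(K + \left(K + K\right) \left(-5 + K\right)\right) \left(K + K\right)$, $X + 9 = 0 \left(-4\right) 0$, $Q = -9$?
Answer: $-271188$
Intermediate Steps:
$X = -9$ ($X = -9 + 0 \left(-4\right) 0 = -9 + 0 \cdot 0 = -9 + 0 = -9$)
$q{\left(K \right)} = 2 K \left(K + 2 K \left(-5 + K\right)\right)$ ($q{\left(K \right)} = \left(K + 2 K \left(-5 + K\right)\right) 2 K = 2 K \left(K + 2 K \left(-5 + K\right)\right)$)
$q{\left(Q \right)} \left(X + 71\right) = \left(-9\right)^{2} \left(-18 + 4 \left(-9\right)\right) \left(-9 + 71\right) = 81 \left(-18 - 36\right) 62 = 81 \left(-54\right) 62 = \left(-4374\right) 62 = -271188$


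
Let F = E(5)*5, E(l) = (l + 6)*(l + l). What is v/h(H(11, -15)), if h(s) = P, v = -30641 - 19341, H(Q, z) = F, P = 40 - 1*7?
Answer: -49982/33 ≈ -1514.6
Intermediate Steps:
E(l) = 2*l*(6 + l) (E(l) = (6 + l)*(2*l) = 2*l*(6 + l))
F = 550 (F = (2*5*(6 + 5))*5 = (2*5*11)*5 = 110*5 = 550)
P = 33 (P = 40 - 7 = 33)
H(Q, z) = 550
v = -49982
h(s) = 33
v/h(H(11, -15)) = -49982/33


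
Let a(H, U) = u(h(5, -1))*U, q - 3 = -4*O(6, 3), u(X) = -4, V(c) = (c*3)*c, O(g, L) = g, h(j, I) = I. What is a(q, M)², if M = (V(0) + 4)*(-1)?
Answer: 256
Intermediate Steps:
V(c) = 3*c² (V(c) = (3*c)*c = 3*c²)
q = -21 (q = 3 - 4*6 = 3 - 24 = -21)
M = -4 (M = (3*0² + 4)*(-1) = (3*0 + 4)*(-1) = (0 + 4)*(-1) = 4*(-1) = -4)
a(H, U) = -4*U
a(q, M)² = (-4*(-4))² = 16² = 256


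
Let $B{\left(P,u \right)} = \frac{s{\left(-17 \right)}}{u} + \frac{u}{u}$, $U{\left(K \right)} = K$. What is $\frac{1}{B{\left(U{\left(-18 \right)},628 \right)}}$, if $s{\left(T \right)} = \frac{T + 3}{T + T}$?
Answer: $\frac{10676}{10683} \approx 0.99934$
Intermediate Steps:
$s{\left(T \right)} = \frac{3 + T}{2 T}$
$B{\left(P,u \right)} = 1 + \frac{7}{17 u}$ ($B{\left(P,u \right)} = \frac{\frac{1}{2} \frac{1}{-17} \left(3 - 17\right)}{u} + \frac{u}{u} = \frac{\frac{1}{2} \left(- \frac{1}{17}\right) \left(-14\right)}{u} + 1 = \frac{7}{17 u} + 1 = 1 + \frac{7}{17 u}$)
$\frac{1}{B{\left(U{\left(-18 \right)},628 \right)}} = \frac{1}{\frac{1}{628} \left(\frac{7}{17} + 628\right)} = \frac{1}{\frac{1}{628} \cdot \frac{10683}{17}} = \frac{1}{\frac{10683}{10676}} = \frac{10676}{10683}$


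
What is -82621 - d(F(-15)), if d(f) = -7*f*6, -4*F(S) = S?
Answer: -164927/2 ≈ -82464.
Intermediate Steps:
F(S) = -S/4
d(f) = -42*f
-82621 - d(F(-15)) = -82621 - (-42)*(-¼*(-15)) = -82621 - (-42)*15/4 = -82621 - 1*(-315/2) = -82621 + 315/2 = -164927/2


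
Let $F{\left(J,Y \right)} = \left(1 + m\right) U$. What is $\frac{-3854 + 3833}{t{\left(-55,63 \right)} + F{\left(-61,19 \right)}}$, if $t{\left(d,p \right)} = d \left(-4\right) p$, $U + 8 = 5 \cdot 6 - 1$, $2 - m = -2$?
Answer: $- \frac{1}{665} \approx -0.0015038$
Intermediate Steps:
$m = 4$ ($m = 2 - -2 = 2 + 2 = 4$)
$U = 21$ ($U = -8 + \left(5 \cdot 6 - 1\right) = -8 + \left(30 - 1\right) = -8 + 29 = 21$)
$t{\left(d,p \right)} = - 4 d p$
$F{\left(J,Y \right)} = 105$ ($F{\left(J,Y \right)} = \left(1 + 4\right) 21 = 5 \cdot 21 = 105$)
$\frac{-3854 + 3833}{t{\left(-55,63 \right)} + F{\left(-61,19 \right)}} = \frac{-3854 + 3833}{\left(-4\right) \left(-55\right) 63 + 105} = - \frac{21}{13860 + 105} = - \frac{21}{13965} = \left(-21\right) \frac{1}{13965} = - \frac{1}{665}$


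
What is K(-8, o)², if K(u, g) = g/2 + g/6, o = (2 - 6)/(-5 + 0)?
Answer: 64/225 ≈ 0.28444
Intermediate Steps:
o = ⅘ (o = -4/(-5) = -4*(-⅕) = ⅘ ≈ 0.80000)
K(u, g) = 2*g/3 (K(u, g) = g*(½) + g*(⅙) = g/2 + g/6 = 2*g/3)
K(-8, o)² = ((⅔)*(⅘))² = (8/15)² = 64/225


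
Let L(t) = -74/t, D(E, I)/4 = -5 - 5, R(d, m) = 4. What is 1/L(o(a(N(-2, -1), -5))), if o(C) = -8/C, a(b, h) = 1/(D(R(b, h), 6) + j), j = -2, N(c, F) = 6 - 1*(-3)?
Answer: -168/37 ≈ -4.5405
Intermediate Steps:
N(c, F) = 9 (N(c, F) = 6 + 3 = 9)
D(E, I) = -40 (D(E, I) = 4*(-5 - 5) = 4*(-10) = -40)
a(b, h) = -1/42 (a(b, h) = 1/(-40 - 2) = 1/(-42) = -1/42)
1/L(o(a(N(-2, -1), -5))) = 1/(-74/((-8/(-1/42)))) = 1/(-74/((-8*(-42)))) = 1/(-74/336) = 1/(-74*1/336) = 1/(-37/168) = -168/37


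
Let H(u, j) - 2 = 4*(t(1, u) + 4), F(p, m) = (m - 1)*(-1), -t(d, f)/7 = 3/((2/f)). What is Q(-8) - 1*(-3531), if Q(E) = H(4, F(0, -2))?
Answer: 3381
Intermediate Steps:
t(d, f) = -21*f/2 (t(d, f) = -21/(2/f) = -21*f/2)
F(p, m) = 1 - m (F(p, m) = (-1 + m)*(-1) = 1 - m)
H(u, j) = 18 - 42*u (H(u, j) = 2 + 4*(-21*u/2 + 4) = 2 + 4*(4 - 21*u/2) = 2 + (16 - 42*u) = 18 - 42*u)
Q(E) = -150 (Q(E) = 18 - 42*4 = 18 - 168 = -150)
Q(-8) - 1*(-3531) = -150 - 1*(-3531) = -150 + 3531 = 3381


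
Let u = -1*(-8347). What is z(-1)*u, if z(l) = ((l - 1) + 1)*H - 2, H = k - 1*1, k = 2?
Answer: -25041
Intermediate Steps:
u = 8347
H = 1 (H = 2 - 1*1 = 2 - 1 = 1)
z(l) = -2 + l (z(l) = ((l - 1) + 1)*1 - 2 = ((-1 + l) + 1)*1 - 2 = l*1 - 2 = l - 2 = -2 + l)
z(-1)*u = (-2 - 1)*8347 = -3*8347 = -25041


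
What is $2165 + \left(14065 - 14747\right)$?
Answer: $1483$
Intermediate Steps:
$2165 + \left(14065 - 14747\right) = 2165 - 682 = 1483$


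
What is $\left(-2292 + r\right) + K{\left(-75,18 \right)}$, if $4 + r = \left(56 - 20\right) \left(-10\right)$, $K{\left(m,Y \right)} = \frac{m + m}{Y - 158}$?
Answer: $- \frac{37169}{14} \approx -2654.9$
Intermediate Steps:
$K{\left(m,Y \right)} = \frac{2 m}{-158 + Y}$
$r = -364$ ($r = -4 + \left(56 - 20\right) \left(-10\right) = -4 + 36 \left(-10\right) = -4 - 360 = -364$)
$\left(-2292 + r\right) + K{\left(-75,18 \right)} = \left(-2292 - 364\right) + 2 \left(-75\right) \frac{1}{-158 + 18} = -2656 + 2 \left(-75\right) \frac{1}{-140} = -2656 + 2 \left(-75\right) \left(- \frac{1}{140}\right) = -2656 + \frac{15}{14} = - \frac{37169}{14}$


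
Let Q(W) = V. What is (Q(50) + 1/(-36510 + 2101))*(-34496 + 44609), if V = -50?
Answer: -17398920963/34409 ≈ -5.0565e+5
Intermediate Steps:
Q(W) = -50
(Q(50) + 1/(-36510 + 2101))*(-34496 + 44609) = (-50 + 1/(-36510 + 2101))*(-34496 + 44609) = (-50 + 1/(-34409))*10113 = (-50 - 1/34409)*10113 = -1720451/34409*10113 = -17398920963/34409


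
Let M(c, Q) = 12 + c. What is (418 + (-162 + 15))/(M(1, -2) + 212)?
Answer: 271/225 ≈ 1.2044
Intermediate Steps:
(418 + (-162 + 15))/(M(1, -2) + 212) = (418 + (-162 + 15))/((12 + 1) + 212) = (418 - 147)/(13 + 212) = 271/225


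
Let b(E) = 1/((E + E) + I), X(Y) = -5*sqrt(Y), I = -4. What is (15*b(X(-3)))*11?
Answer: -165/79 + 825*I*sqrt(3)/158 ≈ -2.0886 + 9.0439*I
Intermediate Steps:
b(E) = 1/(-4 + 2*E) (b(E) = 1/((E + E) - 4) = 1/(2*E - 4) = 1/(-4 + 2*E))
(15*b(X(-3)))*11 = (15*(1/(2*(-2 - 5*I*sqrt(3)))))*11 = (15/(2*(-2 - 5*I*sqrt(3))))*11 = 165/(2*(-2 - 5*I*sqrt(3)))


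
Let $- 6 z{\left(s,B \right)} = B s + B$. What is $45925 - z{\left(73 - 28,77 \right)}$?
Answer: $\frac{139546}{3} \approx 46515.0$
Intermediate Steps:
$z{\left(s,B \right)} = - \frac{B}{6} - \frac{B s}{6}$ ($z{\left(s,B \right)} = - \frac{B s + B}{6} = - \frac{B + B s}{6} = - \frac{B}{6} - \frac{B s}{6}$)
$45925 - z{\left(73 - 28,77 \right)} = 45925 - \left(- \frac{1}{6}\right) 77 \left(1 + \left(73 - 28\right)\right) = 45925 - \left(- \frac{1}{6}\right) 77 \left(1 + 45\right) = 45925 - \left(- \frac{1}{6}\right) 77 \cdot 46 = 45925 - - \frac{1771}{3} = 45925 + \frac{1771}{3} = \frac{139546}{3}$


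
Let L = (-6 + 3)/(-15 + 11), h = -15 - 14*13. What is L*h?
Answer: -591/4 ≈ -147.75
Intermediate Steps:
h = -197 (h = -15 - 182 = -197)
L = ¾ (L = -3/(-4) = -3*(-¼) = ¾ ≈ 0.75000)
L*h = (¾)*(-197) = -591/4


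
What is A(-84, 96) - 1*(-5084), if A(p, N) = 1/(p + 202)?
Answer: 599913/118 ≈ 5084.0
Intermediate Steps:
A(p, N) = 1/(202 + p)
A(-84, 96) - 1*(-5084) = 1/(202 - 84) - 1*(-5084) = 1/118 + 5084 = 599913/118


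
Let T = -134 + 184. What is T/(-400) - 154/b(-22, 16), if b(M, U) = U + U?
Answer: -79/16 ≈ -4.9375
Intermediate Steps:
b(M, U) = 2*U
T = 50
T/(-400) - 154/b(-22, 16) = 50/(-400) - 154/(2*16) = 50*(-1/400) - 154/32 = -⅛ - 154*1/32 = -⅛ - 77/16 = -79/16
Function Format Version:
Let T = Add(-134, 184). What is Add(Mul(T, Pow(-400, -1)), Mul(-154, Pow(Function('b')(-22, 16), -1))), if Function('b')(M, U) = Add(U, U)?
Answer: Rational(-79, 16) ≈ -4.9375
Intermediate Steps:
Function('b')(M, U) = Mul(2, U)
T = 50
Add(Mul(T, Pow(-400, -1)), Mul(-154, Pow(Function('b')(-22, 16), -1))) = Add(Mul(50, Pow(-400, -1)), Mul(-154, Pow(Mul(2, 16), -1))) = Add(Mul(50, Rational(-1, 400)), Mul(-154, Pow(32, -1))) = Add(Rational(-1, 8), Mul(-154, Rational(1, 32))) = Add(Rational(-1, 8), Rational(-77, 16)) = Rational(-79, 16)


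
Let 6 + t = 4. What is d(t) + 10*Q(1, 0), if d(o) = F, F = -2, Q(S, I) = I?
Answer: -2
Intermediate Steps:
t = -2 (t = -6 + 4 = -2)
d(o) = -2
d(t) + 10*Q(1, 0) = -2 + 10*0 = -2 + 0 = -2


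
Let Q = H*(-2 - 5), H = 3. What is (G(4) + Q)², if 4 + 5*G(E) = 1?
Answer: 11664/25 ≈ 466.56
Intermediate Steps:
G(E) = -⅗ (G(E) = -⅘ + (⅕)*1 = -⅘ + ⅕ = -⅗)
Q = -21 (Q = 3*(-2 - 5) = 3*(-7) = -21)
(G(4) + Q)² = (-⅗ - 21)² = (-108/5)² = 11664/25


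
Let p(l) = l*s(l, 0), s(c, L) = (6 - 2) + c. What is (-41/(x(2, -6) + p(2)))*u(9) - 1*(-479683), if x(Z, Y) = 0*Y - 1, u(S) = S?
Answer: 5276144/11 ≈ 4.7965e+5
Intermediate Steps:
s(c, L) = 4 + c
x(Z, Y) = -1 (x(Z, Y) = 0 - 1 = -1)
p(l) = l*(4 + l)
(-41/(x(2, -6) + p(2)))*u(9) - 1*(-479683) = -41/(-1 + 2*(4 + 2))*9 - 1*(-479683) = -41/(-1 + 2*6)*9 + 479683 = -41/(-1 + 12)*9 + 479683 = -41/11*9 + 479683 = -369/11 + 479683 = 5276144/11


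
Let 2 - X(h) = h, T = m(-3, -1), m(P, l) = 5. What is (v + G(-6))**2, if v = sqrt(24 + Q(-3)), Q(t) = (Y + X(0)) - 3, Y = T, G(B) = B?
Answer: 64 - 24*sqrt(7) ≈ 0.50197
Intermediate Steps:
T = 5
Y = 5
X(h) = 2 - h
Q(t) = 4 (Q(t) = (5 + (2 - 1*0)) - 3 = (5 + (2 + 0)) - 3 = (5 + 2) - 3 = 7 - 3 = 4)
v = 2*sqrt(7) (v = sqrt(24 + 4) = sqrt(28) = 2*sqrt(7) ≈ 5.2915)
(v + G(-6))**2 = (2*sqrt(7) - 6)**2 = (-6 + 2*sqrt(7))**2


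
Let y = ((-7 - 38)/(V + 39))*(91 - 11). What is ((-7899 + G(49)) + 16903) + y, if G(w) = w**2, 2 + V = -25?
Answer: 11105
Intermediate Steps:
V = -27 (V = -2 - 25 = -27)
y = -300 (y = ((-7 - 38)/(-27 + 39))*(91 - 11) = -45/12*80 = -45*1/12*80 = -15/4*80 = -300)
((-7899 + G(49)) + 16903) + y = ((-7899 + 49**2) + 16903) - 300 = ((-7899 + 2401) + 16903) - 300 = (-5498 + 16903) - 300 = 11405 - 300 = 11105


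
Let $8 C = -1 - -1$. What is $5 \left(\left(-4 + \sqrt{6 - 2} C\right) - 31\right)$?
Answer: $-175$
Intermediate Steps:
$C = 0$ ($C = \frac{-1 - -1}{8} = \frac{-1 + 1}{8} = \frac{1}{8} \cdot 0 = 0$)
$5 \left(\left(-4 + \sqrt{6 - 2} C\right) - 31\right) = 5 \left(\left(-4 + \sqrt{6 - 2} \cdot 0\right) - 31\right) = 5 \left(\left(-4 + \sqrt{4} \cdot 0\right) - 31\right) = 5 \left(\left(-4 + 2 \cdot 0\right) - 31\right) = 5 \left(\left(-4 + 0\right) - 31\right) = 5 \left(-4 - 31\right) = 5 \left(-35\right) = -175$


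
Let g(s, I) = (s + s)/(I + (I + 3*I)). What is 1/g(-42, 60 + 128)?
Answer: -235/21 ≈ -11.190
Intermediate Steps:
g(s, I) = 2*s/(5*I) (g(s, I) = (2*s)/(I + 4*I) = (2*s)/((5*I)) = (2*s)*(1/(5*I)) = 2*s/(5*I))
1/g(-42, 60 + 128) = 1/((2/5)*(-42)/(60 + 128)) = 1/((2/5)*(-42)/188) = 1/((2/5)*(-42)*(1/188)) = 1/(-21/235) = -235/21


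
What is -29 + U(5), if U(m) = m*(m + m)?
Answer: 21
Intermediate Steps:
U(m) = 2*m² (U(m) = m*(2*m) = 2*m²)
-29 + U(5) = -29 + 2*5² = -29 + 2*25 = -29 + 50 = 21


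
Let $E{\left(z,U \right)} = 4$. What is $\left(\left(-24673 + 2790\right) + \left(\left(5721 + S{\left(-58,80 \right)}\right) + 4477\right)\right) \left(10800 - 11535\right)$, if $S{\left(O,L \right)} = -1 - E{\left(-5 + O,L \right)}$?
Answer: $8592150$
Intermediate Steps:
$S{\left(O,L \right)} = -5$ ($S{\left(O,L \right)} = -1 - 4 = -5$)
$\left(\left(-24673 + 2790\right) + \left(\left(5721 + S{\left(-58,80 \right)}\right) + 4477\right)\right) \left(10800 - 11535\right) = \left(\left(-24673 + 2790\right) + \left(\left(5721 - 5\right) + 4477\right)\right) \left(10800 - 11535\right) = \left(-21883 + \left(5716 + 4477\right)\right) \left(-735\right) = \left(-21883 + 10193\right) \left(-735\right) = \left(-11690\right) \left(-735\right) = 8592150$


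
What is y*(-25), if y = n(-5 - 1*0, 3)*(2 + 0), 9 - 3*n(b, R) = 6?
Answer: -50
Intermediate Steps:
n(b, R) = 1 (n(b, R) = 3 - 1/3*6 = 3 - 2 = 1)
y = 2 (y = 1*(2 + 0) = 1*2 = 2)
y*(-25) = 2*(-25) = -50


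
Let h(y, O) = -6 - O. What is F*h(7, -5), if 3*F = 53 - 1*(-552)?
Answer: -605/3 ≈ -201.67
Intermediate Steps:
F = 605/3 (F = (53 - 1*(-552))/3 = (53 + 552)/3 = (⅓)*605 = 605/3 ≈ 201.67)
F*h(7, -5) = 605*(-6 - 1*(-5))/3 = 605*(-6 + 5)/3 = (605/3)*(-1) = -605/3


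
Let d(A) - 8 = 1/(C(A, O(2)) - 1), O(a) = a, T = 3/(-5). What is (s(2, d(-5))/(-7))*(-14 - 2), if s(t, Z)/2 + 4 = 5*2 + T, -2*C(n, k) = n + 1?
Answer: 864/35 ≈ 24.686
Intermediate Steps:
T = -⅗ (T = 3*(-⅕) = -⅗ ≈ -0.60000)
C(n, k) = -½ - n/2 (C(n, k) = -(n + 1)/2 = -(1 + n)/2 = -½ - n/2)
d(A) = 8 + 1/(-3/2 - A/2) (d(A) = 8 + 1/((-½ - A/2) - 1) = 8 + 1/(-3/2 - A/2))
s(t, Z) = 54/5 (s(t, Z) = -8 + 2*(5*2 - ⅗) = -8 + 2*(10 - ⅗) = -8 + 2*(47/5) = -8 + 94/5 = 54/5)
(s(2, d(-5))/(-7))*(-14 - 2) = ((54/5)/(-7))*(-14 - 2) = ((54/5)*(-⅐))*(-16) = -54/35*(-16) = 864/35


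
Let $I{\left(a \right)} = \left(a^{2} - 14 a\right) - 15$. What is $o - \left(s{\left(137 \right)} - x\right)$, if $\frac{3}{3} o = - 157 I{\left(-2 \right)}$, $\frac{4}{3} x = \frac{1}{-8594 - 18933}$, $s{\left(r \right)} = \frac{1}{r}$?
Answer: $- \frac{40261431043}{15084796} \approx -2669.0$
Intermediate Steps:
$I{\left(a \right)} = -15 + a^{2} - 14 a$
$x = - \frac{3}{110108}$ ($x = \frac{3}{4 \left(-8594 - 18933\right)} = \frac{3}{4 \left(-27527\right)} = \frac{3}{4} \left(- \frac{1}{27527}\right) = - \frac{3}{110108} \approx -2.7246 \cdot 10^{-5}$)
$o = -2669$ ($o = - 157 \left(-15 + \left(-2\right)^{2} - -28\right) = - 157 \left(-15 + 4 + 28\right) = \left(-157\right) 17 = -2669$)
$o - \left(s{\left(137 \right)} - x\right) = -2669 - \left(\frac{1}{137} - - \frac{3}{110108}\right) = -2669 - \left(\frac{1}{137} + \frac{3}{110108}\right) = -2669 - \frac{110519}{15084796} = - \frac{40261431043}{15084796}$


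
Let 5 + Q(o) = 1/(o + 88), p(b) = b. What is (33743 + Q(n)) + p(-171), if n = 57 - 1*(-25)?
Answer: 5706391/170 ≈ 33567.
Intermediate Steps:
n = 82 (n = 57 + 25 = 82)
Q(o) = -5 + 1/(88 + o) (Q(o) = -5 + 1/(o + 88) = -5 + 1/(88 + o))
(33743 + Q(n)) + p(-171) = (33743 + (-439 - 5*82)/(88 + 82)) - 171 = (33743 + (-439 - 410)/170) - 171 = (33743 + (1/170)*(-849)) - 171 = (33743 - 849/170) - 171 = 5735461/170 - 171 = 5706391/170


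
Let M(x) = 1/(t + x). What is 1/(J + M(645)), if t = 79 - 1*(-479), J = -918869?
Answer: -1203/1105399406 ≈ -1.0883e-6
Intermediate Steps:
t = 558 (t = 79 + 479 = 558)
M(x) = 1/(558 + x)
1/(J + M(645)) = 1/(-918869 + 1/(558 + 645)) = 1/(-918869 + 1/1203) = 1/(-1105399406/1203) = -1203/1105399406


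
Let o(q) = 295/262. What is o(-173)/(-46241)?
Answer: -295/12115142 ≈ -2.4350e-5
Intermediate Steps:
o(q) = 295/262 (o(q) = 295*(1/262) = 295/262)
o(-173)/(-46241) = (295/262)/(-46241) = (295/262)*(-1/46241) = -295/12115142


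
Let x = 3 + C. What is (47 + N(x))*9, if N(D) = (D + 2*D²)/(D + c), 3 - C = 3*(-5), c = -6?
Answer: 4824/5 ≈ 964.80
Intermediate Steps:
C = 18 (C = 3 - 3*(-5) = 3 - 1*(-15) = 3 + 15 = 18)
x = 21 (x = 3 + 18 = 21)
N(D) = (D + 2*D²)/(-6 + D) (N(D) = (D + 2*D²)/(D - 6) = (D + 2*D²)/(-6 + D))
(47 + N(x))*9 = (47 + 21*(1 + 2*21)/(-6 + 21))*9 = (47 + 21*(1 + 42)/15)*9 = (47 + 21*(1/15)*43)*9 = (47 + 301/5)*9 = (536/5)*9 = 4824/5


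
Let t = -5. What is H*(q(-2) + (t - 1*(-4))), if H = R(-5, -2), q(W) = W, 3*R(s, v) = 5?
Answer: -5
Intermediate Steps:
R(s, v) = 5/3 (R(s, v) = (⅓)*5 = 5/3)
H = 5/3 ≈ 1.6667
H*(q(-2) + (t - 1*(-4))) = 5*(-2 + (-5 - 1*(-4)))/3 = 5*(-2 + (-5 + 4))/3 = 5*(-2 - 1)/3 = (5/3)*(-3) = -5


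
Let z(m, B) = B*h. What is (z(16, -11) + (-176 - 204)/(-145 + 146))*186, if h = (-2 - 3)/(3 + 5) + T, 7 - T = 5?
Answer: -293973/4 ≈ -73493.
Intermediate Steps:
T = 2 (T = 7 - 1*5 = 7 - 5 = 2)
h = 11/8 (h = (-2 - 3)/(3 + 5) + 2 = -5/8 + 2 = 11/8 ≈ 1.3750)
z(m, B) = 11*B/8 (z(m, B) = B*(11/8) = 11*B/8)
(z(16, -11) + (-176 - 204)/(-145 + 146))*186 = ((11/8)*(-11) + (-176 - 204)/(-145 + 146))*186 = (-121/8 - 380/1)*186 = (-121/8 - 380*1)*186 = (-121/8 - 380)*186 = -3161/8*186 = -293973/4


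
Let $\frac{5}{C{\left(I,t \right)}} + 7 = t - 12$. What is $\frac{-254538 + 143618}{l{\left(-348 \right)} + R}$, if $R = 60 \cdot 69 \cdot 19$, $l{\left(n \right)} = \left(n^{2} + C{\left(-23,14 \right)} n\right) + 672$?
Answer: $- \frac{295}{534} \approx -0.55243$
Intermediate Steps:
$C{\left(I,t \right)} = \frac{5}{-19 + t}$ ($C{\left(I,t \right)} = \frac{5}{-7 + \left(t - 12\right)} = \frac{5}{-7 + \left(-12 + t\right)} = \frac{5}{-19 + t}$)
$l{\left(n \right)} = 672 + n^{2} - n$ ($l{\left(n \right)} = \left(n^{2} + \frac{5}{-19 + 14} n\right) + 672 = \left(n^{2} + \frac{5}{-5} n\right) + 672 = \left(n^{2} + 5 \left(- \frac{1}{5}\right) n\right) + 672 = \left(n^{2} - n\right) + 672 = 672 + n^{2} - n$)
$R = 78660$ ($R = 4140 \cdot 19 = 78660$)
$\frac{-254538 + 143618}{l{\left(-348 \right)} + R} = \frac{-254538 + 143618}{\left(672 + \left(-348\right)^{2} - -348\right) + 78660} = - \frac{110920}{\left(672 + 121104 + 348\right) + 78660} = - \frac{110920}{122124 + 78660} = - \frac{110920}{200784} = \left(-110920\right) \frac{1}{200784} = - \frac{295}{534}$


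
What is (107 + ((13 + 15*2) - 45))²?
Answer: 11025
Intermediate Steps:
(107 + ((13 + 15*2) - 45))² = (107 + ((13 + 30) - 45))² = (107 + (43 - 45))² = (107 - 2)² = 105² = 11025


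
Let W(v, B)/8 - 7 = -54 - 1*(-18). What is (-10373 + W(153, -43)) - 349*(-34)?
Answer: 1261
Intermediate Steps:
W(v, B) = -232 (W(v, B) = 56 + 8*(-54 - 1*(-18)) = 56 + 8*(-54 + 18) = 56 + 8*(-36) = 56 - 288 = -232)
(-10373 + W(153, -43)) - 349*(-34) = (-10373 - 232) - 349*(-34) = -10605 + 11866 = 1261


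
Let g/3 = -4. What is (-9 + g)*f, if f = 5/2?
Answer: -105/2 ≈ -52.500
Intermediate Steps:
f = 5/2 (f = 5*(½) = 5/2 ≈ 2.5000)
g = -12 (g = 3*(-4) = -12)
(-9 + g)*f = (-9 - 12)*(5/2) = -21*5/2 = -105/2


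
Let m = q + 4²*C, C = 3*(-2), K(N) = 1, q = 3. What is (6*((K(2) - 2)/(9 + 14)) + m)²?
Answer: 4601025/529 ≈ 8697.6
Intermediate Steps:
C = -6
m = -93 (m = 3 + 4²*(-6) = 3 + 16*(-6) = 3 - 96 = -93)
(6*((K(2) - 2)/(9 + 14)) + m)² = (6*((1 - 2)/(9 + 14)) - 93)² = (6*(-1/23) - 93)² = (-6/23 - 93)² = (-2145/23)² = 4601025/529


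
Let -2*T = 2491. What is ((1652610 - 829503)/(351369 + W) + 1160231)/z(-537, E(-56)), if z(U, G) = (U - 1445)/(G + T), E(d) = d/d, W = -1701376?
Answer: 102593904227405/140827046 ≈ 7.2851e+5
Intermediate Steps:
T = -2491/2 (T = -½*2491 = -2491/2 ≈ -1245.5)
E(d) = 1
z(U, G) = (-1445 + U)/(-2491/2 + G) (z(U, G) = (U - 1445)/(G - 2491/2) = (-1445 + U)/(-2491/2 + G))
((1652610 - 829503)/(351369 + W) + 1160231)/z(-537, E(-56)) = ((1652610 - 829503)/(351369 - 1701376) + 1160231)/((2*(-1445 - 537)/(-2491 + 2*1))) = (823107/(-1350007) + 1160231)/((2*(-1982)/(-2491 + 2))) = (823107*(-1/1350007) + 1160231)/((2*(-1982)/(-2489))) = (-823107/1350007 + 1160231)/((2*(-1/2489)*(-1982))) = 1566319148510/(1350007*(3964/2489)) = (1566319148510/1350007)*(2489/3964) = 102593904227405/140827046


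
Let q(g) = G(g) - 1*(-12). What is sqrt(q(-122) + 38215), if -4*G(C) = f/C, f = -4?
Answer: sqrt(568970546)/122 ≈ 195.52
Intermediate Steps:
G(C) = 1/C (G(C) = -(-1)/C = 1/C)
q(g) = 12 + 1/g (q(g) = 1/g - 1*(-12) = 1/g + 12 = 12 + 1/g)
sqrt(q(-122) + 38215) = sqrt((12 + 1/(-122)) + 38215) = sqrt((12 - 1/122) + 38215) = sqrt(1463/122 + 38215) = sqrt(4663693/122) = sqrt(568970546)/122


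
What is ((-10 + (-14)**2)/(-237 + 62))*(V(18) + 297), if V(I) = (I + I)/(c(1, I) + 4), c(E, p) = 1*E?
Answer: -282906/875 ≈ -323.32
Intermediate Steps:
c(E, p) = E
V(I) = 2*I/5 (V(I) = (I + I)/(1 + 4) = (2*I)/5 = (2*I)*(1/5) = 2*I/5)
((-10 + (-14)**2)/(-237 + 62))*(V(18) + 297) = ((-10 + (-14)**2)/(-237 + 62))*((2/5)*18 + 297) = ((-10 + 196)/(-175))*(36/5 + 297) = (186*(-1/175))*(1521/5) = -186/175*1521/5 = -282906/875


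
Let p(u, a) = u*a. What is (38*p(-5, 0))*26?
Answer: 0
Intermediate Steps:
p(u, a) = a*u
(38*p(-5, 0))*26 = (38*(0*(-5)))*26 = (38*0)*26 = 0*26 = 0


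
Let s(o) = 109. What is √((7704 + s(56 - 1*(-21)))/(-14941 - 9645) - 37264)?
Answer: I*√22525214190962/24586 ≈ 193.04*I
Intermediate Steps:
√((7704 + s(56 - 1*(-21)))/(-14941 - 9645) - 37264) = √((7704 + 109)/(-14941 - 9645) - 37264) = √(7813/(-24586) - 37264) = √(7813*(-1/24586) - 37264) = √(-7813/24586 - 37264) = √(-916180517/24586) = I*√22525214190962/24586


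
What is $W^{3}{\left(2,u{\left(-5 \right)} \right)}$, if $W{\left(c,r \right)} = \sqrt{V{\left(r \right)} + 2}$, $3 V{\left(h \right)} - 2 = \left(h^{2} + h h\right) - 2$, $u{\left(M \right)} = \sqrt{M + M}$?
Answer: $- \frac{14 i \sqrt{42}}{9} \approx - 10.081 i$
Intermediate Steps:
$u{\left(M \right)} = \sqrt{2} \sqrt{M}$ ($u{\left(M \right)} = \sqrt{2 M} = \sqrt{2} \sqrt{M}$)
$V{\left(h \right)} = \frac{2 h^{2}}{3}$ ($V{\left(h \right)} = \frac{2}{3} + \frac{\left(h^{2} + h h\right) - 2}{3} = \frac{2}{3} + \frac{\left(h^{2} + h^{2}\right) - 2}{3} = \frac{2}{3} + \frac{2 h^{2} - 2}{3} = \frac{2}{3} + \frac{-2 + 2 h^{2}}{3} = \frac{2}{3} + \left(- \frac{2}{3} + \frac{2 h^{2}}{3}\right) = \frac{2 h^{2}}{3}$)
$W{\left(c,r \right)} = \sqrt{2 + \frac{2 r^{2}}{3}}$ ($W{\left(c,r \right)} = \sqrt{\frac{2 r^{2}}{3} + 2} = \sqrt{2 + \frac{2 r^{2}}{3}}$)
$W^{3}{\left(2,u{\left(-5 \right)} \right)} = \left(\frac{\sqrt{18 + 6 \left(\sqrt{2} \sqrt{-5}\right)^{2}}}{3}\right)^{3} = \left(\frac{\sqrt{18 + 6 \left(\sqrt{2} i \sqrt{5}\right)^{2}}}{3}\right)^{3} = \left(\frac{\sqrt{18 + 6 \left(i \sqrt{10}\right)^{2}}}{3}\right)^{3} = \left(\frac{\sqrt{18 + 6 \left(-10\right)}}{3}\right)^{3} = \left(\frac{\sqrt{18 - 60}}{3}\right)^{3} = \left(\frac{\sqrt{-42}}{3}\right)^{3} = \left(\frac{i \sqrt{42}}{3}\right)^{3} = - \frac{14 i \sqrt{42}}{9}$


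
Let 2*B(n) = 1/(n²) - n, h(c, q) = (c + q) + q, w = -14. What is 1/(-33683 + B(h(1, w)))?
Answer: -729/24545065 ≈ -2.9700e-5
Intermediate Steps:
h(c, q) = c + 2*q
B(n) = 1/(2*n²) - n/2 (B(n) = (1/(n²) - n)/2 = (n⁻² - n)/2 = 1/(2*n²) - n/2)
1/(-33683 + B(h(1, w))) = 1/(-33683 + (1 - (1 + 2*(-14))³)/(2*(1 + 2*(-14))²)) = 1/(-33683 + (1 - (1 - 28)³)/(2*(1 - 28)²)) = 1/(-33683 + (½)*(1 - 1*(-27)³)/(-27)²) = 1/(-33683 + (½)*(1/729)*(1 - 1*(-19683))) = 1/(-33683 + (½)*(1/729)*(1 + 19683)) = 1/(-33683 + (½)*(1/729)*19684) = 1/(-33683 + 9842/729) = 1/(-24545065/729) = -729/24545065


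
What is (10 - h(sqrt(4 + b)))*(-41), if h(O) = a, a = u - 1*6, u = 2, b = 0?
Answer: -574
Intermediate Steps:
a = -4 (a = 2 - 1*6 = 2 - 6 = -4)
h(O) = -4
(10 - h(sqrt(4 + b)))*(-41) = (10 - 1*(-4))*(-41) = (10 + 4)*(-41) = 14*(-41) = -574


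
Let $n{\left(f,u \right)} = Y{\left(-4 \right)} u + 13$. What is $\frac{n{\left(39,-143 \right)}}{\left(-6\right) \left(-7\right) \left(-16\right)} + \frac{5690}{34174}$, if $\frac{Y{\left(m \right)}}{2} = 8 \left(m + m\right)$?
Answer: $- \frac{44438677}{1640352} \approx -27.091$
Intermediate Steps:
$Y{\left(m \right)} = 32 m$ ($Y{\left(m \right)} = 2 \cdot 8 \left(m + m\right) = 2 \cdot 8 \cdot 2 m = 2 \cdot 16 m = 32 m$)
$n{\left(f,u \right)} = 13 - 128 u$ ($n{\left(f,u \right)} = 32 \left(-4\right) u + 13 = - 128 u + 13 = 13 - 128 u$)
$\frac{n{\left(39,-143 \right)}}{\left(-6\right) \left(-7\right) \left(-16\right)} + \frac{5690}{34174} = \frac{13 - -18304}{\left(-6\right) \left(-7\right) \left(-16\right)} + \frac{5690}{34174} = \frac{13 + 18304}{42 \left(-16\right)} + 5690 \cdot \frac{1}{34174} = \frac{18317}{-672} + \frac{2845}{17087} = 18317 \left(- \frac{1}{672}\right) + \frac{2845}{17087} = - \frac{18317}{672} + \frac{2845}{17087} = - \frac{44438677}{1640352}$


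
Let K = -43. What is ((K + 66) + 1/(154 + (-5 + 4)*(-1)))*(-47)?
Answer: -167602/155 ≈ -1081.3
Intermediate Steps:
((K + 66) + 1/(154 + (-5 + 4)*(-1)))*(-47) = ((-43 + 66) + 1/(154 + (-5 + 4)*(-1)))*(-47) = (23 + 1/(154 - 1*(-1)))*(-47) = (23 + 1/(154 + 1))*(-47) = (23 + 1/155)*(-47) = (3566/155)*(-47) = -167602/155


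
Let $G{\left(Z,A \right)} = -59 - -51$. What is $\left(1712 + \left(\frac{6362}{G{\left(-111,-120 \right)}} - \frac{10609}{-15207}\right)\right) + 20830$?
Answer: $\frac{1322853745}{60828} \approx 21747.0$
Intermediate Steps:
$G{\left(Z,A \right)} = -8$ ($G{\left(Z,A \right)} = -59 + 51 = -8$)
$\left(1712 + \left(\frac{6362}{G{\left(-111,-120 \right)}} - \frac{10609}{-15207}\right)\right) + 20830 = \left(1712 + \left(\frac{6362}{-8} - \frac{10609}{-15207}\right)\right) + 20830 = \left(1712 + \left(6362 \left(- \frac{1}{8}\right) - - \frac{10609}{15207}\right)\right) + 20830 = \left(1712 + \left(- \frac{3181}{4} + \frac{10609}{15207}\right)\right) + 20830 = \left(1712 - \frac{48331031}{60828}\right) + 20830 = \frac{55806505}{60828} + 20830 = \frac{1322853745}{60828}$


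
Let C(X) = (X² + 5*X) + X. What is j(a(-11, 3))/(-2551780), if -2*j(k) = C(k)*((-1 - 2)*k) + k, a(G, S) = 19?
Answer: -3382/637945 ≈ -0.0053014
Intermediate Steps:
C(X) = X² + 6*X
j(k) = -k/2 + 3*k²*(6 + k)/2 (j(k) = -((k*(6 + k))*((-1 - 2)*k) + k)/2 = -((k*(6 + k))*(-3*k) + k)/2 = -(-3*k²*(6 + k) + k)/2 = -(k - 3*k²*(6 + k))/2 = -k/2 + 3*k²*(6 + k)/2)
j(a(-11, 3))/(-2551780) = ((½)*19*(-1 + 3*19*(6 + 19)))/(-2551780) = ((½)*19*(-1 + 3*19*25))*(-1/2551780) = ((½)*19*(-1 + 1425))*(-1/2551780) = ((½)*19*1424)*(-1/2551780) = 13528*(-1/2551780) = -3382/637945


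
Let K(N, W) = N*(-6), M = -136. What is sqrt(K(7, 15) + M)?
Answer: I*sqrt(178) ≈ 13.342*I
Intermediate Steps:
K(N, W) = -6*N
sqrt(K(7, 15) + M) = sqrt(-6*7 - 136) = sqrt(-42 - 136) = sqrt(-178) = I*sqrt(178)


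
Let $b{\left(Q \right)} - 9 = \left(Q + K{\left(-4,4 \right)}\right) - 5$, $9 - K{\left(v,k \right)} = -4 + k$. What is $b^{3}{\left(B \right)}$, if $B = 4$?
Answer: $4913$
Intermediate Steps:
$K{\left(v,k \right)} = 13 - k$ ($K{\left(v,k \right)} = 9 - \left(-4 + k\right) = 13 - k$)
$b{\left(Q \right)} = 13 + Q$ ($b{\left(Q \right)} = 9 + \left(\left(Q + \left(13 - 4\right)\right) - 5\right) = 9 + \left(\left(Q + 9\right) - 5\right) = 9 + \left(\left(9 + Q\right) - 5\right) = 9 + \left(4 + Q\right) = 13 + Q$)
$b^{3}{\left(B \right)} = \left(13 + 4\right)^{3} = 17^{3} = 4913$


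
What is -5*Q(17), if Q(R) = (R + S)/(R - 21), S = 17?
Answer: 85/2 ≈ 42.500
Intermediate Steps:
Q(R) = (17 + R)/(-21 + R) (Q(R) = (R + 17)/(R - 21) = (17 + R)/(-21 + R))
-5*Q(17) = -5*(17 + 17)/(-21 + 17) = -5*34/(-4) = -(-5)*34/4 = -5*(-17/2) = 85/2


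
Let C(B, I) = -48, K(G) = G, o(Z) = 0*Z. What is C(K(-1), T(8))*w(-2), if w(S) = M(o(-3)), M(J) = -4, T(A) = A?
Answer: 192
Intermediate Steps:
o(Z) = 0
w(S) = -4
C(K(-1), T(8))*w(-2) = -48*(-4) = 192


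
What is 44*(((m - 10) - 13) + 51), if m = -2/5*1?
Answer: 6072/5 ≈ 1214.4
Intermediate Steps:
m = -⅖ (m = -2*⅕*1 = -⅖*1 = -⅖ ≈ -0.40000)
44*(((m - 10) - 13) + 51) = 44*(((-⅖ - 10) - 13) + 51) = 44*((-52/5 - 13) + 51) = 44*(-117/5 + 51) = 44*(138/5) = 6072/5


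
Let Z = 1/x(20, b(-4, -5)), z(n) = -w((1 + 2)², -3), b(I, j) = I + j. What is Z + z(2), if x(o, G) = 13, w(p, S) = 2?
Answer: -25/13 ≈ -1.9231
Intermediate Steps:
z(n) = -2 (z(n) = -1*2 = -2)
Z = 1/13 ≈ 0.076923
Z + z(2) = 1/13 - 2 = -25/13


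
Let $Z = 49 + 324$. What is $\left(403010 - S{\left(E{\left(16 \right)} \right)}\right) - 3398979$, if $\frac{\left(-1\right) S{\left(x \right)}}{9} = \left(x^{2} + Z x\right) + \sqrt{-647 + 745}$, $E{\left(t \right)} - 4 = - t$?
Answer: $-3034957 + 63 \sqrt{2} \approx -3.0349 \cdot 10^{6}$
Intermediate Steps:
$E{\left(t \right)} = 4 - t$
$Z = 373$
$S{\left(x \right)} = - 3357 x - 63 \sqrt{2} - 9 x^{2}$ ($S{\left(x \right)} = - 9 \left(\left(x^{2} + 373 x\right) + \sqrt{-647 + 745}\right) = - 9 \left(\left(x^{2} + 373 x\right) + \sqrt{98}\right) = - 9 \left(\left(x^{2} + 373 x\right) + 7 \sqrt{2}\right) = - 9 \left(x^{2} + 7 \sqrt{2} + 373 x\right) = - 3357 x - 63 \sqrt{2} - 9 x^{2}$)
$\left(403010 - S{\left(E{\left(16 \right)} \right)}\right) - 3398979 = \left(403010 - \left(- 3357 \left(4 - 16\right) - 63 \sqrt{2} - 9 \left(4 - 16\right)^{2}\right)\right) - 3398979 = \left(403010 - \left(\left(-3357\right) \left(-12\right) - 63 \sqrt{2} - 9 \left(-12\right)^{2}\right)\right) - 3398979 = \left(403010 - \left(40284 - 63 \sqrt{2} - 1296\right)\right) - 3398979 = \left(403010 - \left(38988 - 63 \sqrt{2}\right)\right) - 3398979 = \left(364022 + 63 \sqrt{2}\right) - 3398979 = -3034957 + 63 \sqrt{2}$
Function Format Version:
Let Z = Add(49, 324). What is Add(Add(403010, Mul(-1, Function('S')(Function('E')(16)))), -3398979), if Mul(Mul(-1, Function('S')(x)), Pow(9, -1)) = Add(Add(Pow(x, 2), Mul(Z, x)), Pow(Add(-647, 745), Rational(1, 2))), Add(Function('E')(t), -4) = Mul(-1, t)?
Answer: Add(-3034957, Mul(63, Pow(2, Rational(1, 2)))) ≈ -3.0349e+6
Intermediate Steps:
Function('E')(t) = Add(4, Mul(-1, t))
Z = 373
Function('S')(x) = Add(Mul(-3357, x), Mul(-63, Pow(2, Rational(1, 2))), Mul(-9, Pow(x, 2))) (Function('S')(x) = Mul(-9, Add(Add(Pow(x, 2), Mul(373, x)), Pow(Add(-647, 745), Rational(1, 2)))) = Mul(-9, Add(Add(Pow(x, 2), Mul(373, x)), Pow(98, Rational(1, 2)))) = Mul(-9, Add(Add(Pow(x, 2), Mul(373, x)), Mul(7, Pow(2, Rational(1, 2))))) = Mul(-9, Add(Pow(x, 2), Mul(7, Pow(2, Rational(1, 2))), Mul(373, x))) = Add(Mul(-3357, x), Mul(-63, Pow(2, Rational(1, 2))), Mul(-9, Pow(x, 2))))
Add(Add(403010, Mul(-1, Function('S')(Function('E')(16)))), -3398979) = Add(Add(403010, Mul(-1, Add(Mul(-3357, Add(4, Mul(-1, 16))), Mul(-63, Pow(2, Rational(1, 2))), Mul(-9, Pow(Add(4, Mul(-1, 16)), 2))))), -3398979) = Add(Add(403010, Mul(-1, Add(Mul(-3357, Add(4, -16)), Mul(-63, Pow(2, Rational(1, 2))), Mul(-9, Pow(Add(4, -16), 2))))), -3398979) = Add(Add(403010, Mul(-1, Add(Mul(-3357, -12), Mul(-63, Pow(2, Rational(1, 2))), Mul(-9, Pow(-12, 2))))), -3398979) = Add(Add(403010, Mul(-1, Add(40284, Mul(-63, Pow(2, Rational(1, 2))), Mul(-9, 144)))), -3398979) = Add(Add(403010, Mul(-1, Add(40284, Mul(-63, Pow(2, Rational(1, 2))), -1296))), -3398979) = Add(Add(403010, Mul(-1, Add(38988, Mul(-63, Pow(2, Rational(1, 2)))))), -3398979) = Add(Add(403010, Add(-38988, Mul(63, Pow(2, Rational(1, 2))))), -3398979) = Add(Add(364022, Mul(63, Pow(2, Rational(1, 2)))), -3398979) = Add(-3034957, Mul(63, Pow(2, Rational(1, 2))))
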